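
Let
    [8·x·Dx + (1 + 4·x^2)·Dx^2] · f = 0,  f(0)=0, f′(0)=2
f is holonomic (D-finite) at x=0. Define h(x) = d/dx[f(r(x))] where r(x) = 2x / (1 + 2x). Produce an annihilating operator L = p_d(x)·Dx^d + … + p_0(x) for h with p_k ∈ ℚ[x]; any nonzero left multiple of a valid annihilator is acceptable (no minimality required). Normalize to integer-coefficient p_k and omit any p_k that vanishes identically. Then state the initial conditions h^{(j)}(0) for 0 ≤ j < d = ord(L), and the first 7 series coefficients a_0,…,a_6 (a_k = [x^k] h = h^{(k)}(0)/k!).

f: a_k = 0, 2, 0, -8/3, 0, 32/5, 0, …
h₀=f(r): pull back L_f along r ⇒ L₀.
Differentiate: ansatz ord ≤ ord L₀ ⇒ L.
L = (4 + 40·x) + (1 + 4·x + 20·x^2)·Dx  (order 1).
h: a_k = 4, -16, -16, 384, -1216, -2816, 35584, …
ICs: h(0) = 4.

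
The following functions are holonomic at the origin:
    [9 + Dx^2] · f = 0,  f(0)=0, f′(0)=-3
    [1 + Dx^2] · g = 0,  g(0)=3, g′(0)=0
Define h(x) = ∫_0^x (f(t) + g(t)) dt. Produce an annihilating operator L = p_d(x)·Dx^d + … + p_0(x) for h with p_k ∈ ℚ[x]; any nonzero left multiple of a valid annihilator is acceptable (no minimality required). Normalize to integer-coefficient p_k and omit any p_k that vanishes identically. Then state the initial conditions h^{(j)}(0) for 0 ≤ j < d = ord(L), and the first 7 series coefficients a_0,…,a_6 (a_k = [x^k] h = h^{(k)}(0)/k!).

f: a_k = 0, -3, 0, 9/2, 0, -81/40, 0, …
g: a_k = 3, 0, -3/2, 0, 1/8, 0, -1/240, …
L₀ := lclm(L_f,L_g); ord L₀ ≤ 2+2.
Integrate: L := L₀·Dx.
L = 9·Dx + 10·Dx^3 + Dx^5  (order 5).
h: a_k = 0, 3, -3/2, -1/2, 9/8, 1/40, -27/80, …
ICs: h(0) = 0, h′(0) = 3, h′′(0) = -3, h′′′(0) = -3, h′′′′(0) = 27.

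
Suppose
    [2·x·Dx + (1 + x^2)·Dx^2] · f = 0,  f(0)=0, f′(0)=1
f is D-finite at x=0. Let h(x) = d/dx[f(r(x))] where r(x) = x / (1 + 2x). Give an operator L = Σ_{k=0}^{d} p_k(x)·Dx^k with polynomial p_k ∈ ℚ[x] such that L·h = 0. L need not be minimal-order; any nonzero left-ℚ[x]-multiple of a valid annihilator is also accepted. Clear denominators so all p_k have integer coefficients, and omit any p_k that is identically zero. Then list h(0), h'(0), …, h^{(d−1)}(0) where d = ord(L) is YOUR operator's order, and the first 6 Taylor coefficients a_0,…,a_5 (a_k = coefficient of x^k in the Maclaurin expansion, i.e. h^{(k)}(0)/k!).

L = (4 + 10·x) + (1 + 4·x + 5·x^2)·Dx  (order 1).
h: a_k = 1, -4, 11, -24, 41, -44, …
ICs: h(0) = 1.

f: a_k = 0, 1, 0, -1/3, 0, 1/5, …
Substitute x→r, Dx→(1/r')Dx; clear ⇒ L₀.
Differentiate: ansatz ord ≤ ord L₀ ⇒ L.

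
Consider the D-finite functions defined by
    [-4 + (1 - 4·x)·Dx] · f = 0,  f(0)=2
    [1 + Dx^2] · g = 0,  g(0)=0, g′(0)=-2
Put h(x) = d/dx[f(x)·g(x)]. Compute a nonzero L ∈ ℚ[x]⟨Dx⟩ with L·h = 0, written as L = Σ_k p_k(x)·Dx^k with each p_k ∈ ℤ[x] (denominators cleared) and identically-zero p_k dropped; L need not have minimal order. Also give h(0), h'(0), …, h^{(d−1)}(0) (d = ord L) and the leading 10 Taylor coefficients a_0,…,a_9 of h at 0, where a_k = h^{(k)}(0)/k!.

L = (-31 - 8·x + 16·x^2) + (-8 + 32·x)·Dx + (1 - 8·x + 16·x^2)·Dx^2  (order 2).
h: a_k = -4, -32, -190, -3040/3, -30401/6, -121604/5, -20429471/180, -163435768/315, -23534750593/10080, -23534750593/2268, …
ICs: h(0) = -4, h′(0) = -32.

f: a_k = 2, 8, 32, 128, 512, 2048, 8192, 32768, 131072, 524288, …
g: a_k = 0, -2, 0, 1/3, 0, -1/60, 0, 1/2520, 0, -1/181440, …
L₀ := L_f ⊗_s L_g (sym. prod.), ord ≤ 2.
h=h₀': d/dx-closure on L₀ ⇒ L.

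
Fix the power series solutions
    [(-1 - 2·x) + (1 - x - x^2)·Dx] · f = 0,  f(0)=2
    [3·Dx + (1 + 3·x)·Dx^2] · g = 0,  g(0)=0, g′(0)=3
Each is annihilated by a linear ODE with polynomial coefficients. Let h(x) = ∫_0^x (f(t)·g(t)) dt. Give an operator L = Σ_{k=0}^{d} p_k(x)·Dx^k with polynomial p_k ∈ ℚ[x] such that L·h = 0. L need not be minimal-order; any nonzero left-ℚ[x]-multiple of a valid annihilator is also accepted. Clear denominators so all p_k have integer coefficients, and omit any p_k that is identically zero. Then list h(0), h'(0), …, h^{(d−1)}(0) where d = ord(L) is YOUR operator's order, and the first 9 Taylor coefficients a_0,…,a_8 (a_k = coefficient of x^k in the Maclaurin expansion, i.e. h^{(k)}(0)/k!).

L = (5 + 12·x)·Dx + (-1 + 13·x + 15·x^2)·Dx^2 + (-1 - 2·x + 4·x^2 + 3·x^3)·Dx^3  (order 3).
h: a_k = 0, 0, 3, -1, 21/4, -9/2, 319/20, -849/35, 38553/560, …
ICs: h(0) = 0, h′(0) = 0, h′′(0) = 6.

f: a_k = 2, 2, 4, 6, 10, 16, 26, 42, 68, …
g: a_k = 0, 3, -9/2, 9, -81/4, 243/5, -243/2, 2187/7, -6561/8, …
h₀=f·g: eliminate ⇒ L₀, order ≤ 1·2.
Integrate: L := L₀·Dx.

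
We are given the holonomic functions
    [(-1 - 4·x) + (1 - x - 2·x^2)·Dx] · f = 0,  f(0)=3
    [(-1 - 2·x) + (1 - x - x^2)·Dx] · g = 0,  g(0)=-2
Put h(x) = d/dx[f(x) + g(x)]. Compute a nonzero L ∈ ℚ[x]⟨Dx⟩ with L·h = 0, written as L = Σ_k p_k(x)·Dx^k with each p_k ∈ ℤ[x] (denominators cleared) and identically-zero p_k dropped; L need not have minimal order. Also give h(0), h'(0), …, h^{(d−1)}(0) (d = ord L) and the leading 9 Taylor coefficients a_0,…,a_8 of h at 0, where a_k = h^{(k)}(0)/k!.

f: a_k = 3, 3, 9, 15, 33, 63, 129, 255, 513, …
g: a_k = -2, -2, -4, -6, -10, -16, -26, -42, -68, …
f+g: L₀ = lclm(L_f,L_g), ord ≤ 1+1.
Differentiate: ansatz ord ≤ ord L₀ ⇒ L.
L = (-6 - 120·x - 120·x^2 - 312·x^3 - 462·x^4 - 336·x^5 + 144·x^6) + (6 + 30·x + 30·x^2 + 24·x^3 - 99·x^4 - 438·x^5 - 144·x^6 + 96·x^7)·Dx + (-1 + 2·x - 7·x^2 + 2·x^3 + 48·x^4 - 13·x^5 - 69·x^6 - 8·x^7 + 12·x^8)·Dx^2  (order 2).
h: a_k = 1, 10, 27, 92, 235, 618, 1491, 3560, 8217, …
ICs: h(0) = 1, h′(0) = 10.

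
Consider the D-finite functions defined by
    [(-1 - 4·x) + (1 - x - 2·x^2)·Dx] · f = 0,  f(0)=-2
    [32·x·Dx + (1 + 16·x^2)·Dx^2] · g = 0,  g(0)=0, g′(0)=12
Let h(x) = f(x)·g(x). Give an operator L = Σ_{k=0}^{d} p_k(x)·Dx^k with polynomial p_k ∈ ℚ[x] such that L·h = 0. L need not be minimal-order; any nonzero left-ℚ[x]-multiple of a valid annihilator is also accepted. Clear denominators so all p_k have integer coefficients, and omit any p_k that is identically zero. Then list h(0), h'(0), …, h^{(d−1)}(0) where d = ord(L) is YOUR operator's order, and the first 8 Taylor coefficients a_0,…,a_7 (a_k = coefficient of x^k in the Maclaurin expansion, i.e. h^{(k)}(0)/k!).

L = (4 + 32·x + 192·x^2) + (2 - 24·x + 64·x^2 + 192·x^3)·Dx + (-1 + x - 14·x^2 + 16·x^3 + 32·x^4)·Dx^2  (order 2).
h: a_k = 0, -24, -24, 56, 8, -5544/5, -5464/5, 375656/35, …
ICs: h(0) = 0, h′(0) = -24.

f: a_k = -2, -2, -6, -10, -22, -42, -86, -170, …
g: a_k = 0, 12, 0, -64, 0, 3072/5, 0, -49152/7, …
L₀ := L_f ⊗_s L_g (sym. prod.), ord ≤ 2.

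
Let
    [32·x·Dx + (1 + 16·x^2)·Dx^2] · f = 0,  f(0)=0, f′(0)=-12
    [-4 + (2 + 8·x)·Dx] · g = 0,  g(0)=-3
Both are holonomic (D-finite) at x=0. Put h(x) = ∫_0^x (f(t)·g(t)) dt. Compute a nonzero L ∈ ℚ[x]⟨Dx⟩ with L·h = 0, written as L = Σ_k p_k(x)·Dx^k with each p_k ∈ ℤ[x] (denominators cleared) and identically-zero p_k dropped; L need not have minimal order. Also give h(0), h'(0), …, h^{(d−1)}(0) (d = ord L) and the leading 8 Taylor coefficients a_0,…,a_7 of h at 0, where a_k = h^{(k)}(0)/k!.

f: a_k = 0, -12, 0, 64, 0, -3072/5, 0, 49152/7, …
g: a_k = -3, -6, 6, -12, 30, -84, 252, -792, …
Product ⇒ symmetric product L₀, ord ≤ 2.
h=∫₀ˣh₀: take L = L₀·Dx.
L = (12 - 64·x - 64·x^2)·Dx + (-4 + 16·x + 192·x^2 + 256·x^3)·Dx^2 + (1 + 8·x + 32·x^2 + 128·x^3 + 256·x^4)·Dx^3  (order 3).
h: a_k = 0, 0, 18, 24, -66, -48, 1556/5, 19632/35, …
ICs: h(0) = 0, h′(0) = 0, h′′(0) = 36.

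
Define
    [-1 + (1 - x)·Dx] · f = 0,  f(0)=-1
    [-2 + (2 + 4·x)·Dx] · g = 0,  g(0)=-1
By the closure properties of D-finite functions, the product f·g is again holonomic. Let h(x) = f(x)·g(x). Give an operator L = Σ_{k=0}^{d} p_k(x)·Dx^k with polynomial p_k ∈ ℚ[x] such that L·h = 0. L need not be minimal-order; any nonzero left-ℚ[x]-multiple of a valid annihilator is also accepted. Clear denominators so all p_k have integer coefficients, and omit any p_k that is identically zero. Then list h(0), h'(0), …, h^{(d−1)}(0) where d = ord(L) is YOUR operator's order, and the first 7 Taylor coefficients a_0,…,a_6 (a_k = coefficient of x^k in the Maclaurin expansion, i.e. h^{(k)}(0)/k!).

L = (2 + x) + (-1 - x + 2·x^2)·Dx  (order 1).
h: a_k = 1, 2, 3/2, 2, 11/8, 9/4, 15/16, …
ICs: h(0) = 1.

f: a_k = -1, -1, -1, -1, -1, -1, -1, …
g: a_k = -1, -1, 1/2, -1/2, 5/8, -7/8, 21/16, …
Sym-product of L_f,L_g gives L₀ (≤ ord 1).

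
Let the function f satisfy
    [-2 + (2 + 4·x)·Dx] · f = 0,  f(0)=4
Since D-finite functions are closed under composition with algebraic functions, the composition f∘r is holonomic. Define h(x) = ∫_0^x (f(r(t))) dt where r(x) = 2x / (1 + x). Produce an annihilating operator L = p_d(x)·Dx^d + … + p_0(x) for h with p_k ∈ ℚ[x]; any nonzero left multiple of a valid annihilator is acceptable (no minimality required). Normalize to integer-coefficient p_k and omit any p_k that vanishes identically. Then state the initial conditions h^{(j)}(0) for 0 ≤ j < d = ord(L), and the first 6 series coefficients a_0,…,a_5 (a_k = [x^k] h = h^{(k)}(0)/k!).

L = -2·Dx + (1 + 6·x + 5·x^2)·Dx^2  (order 2).
h: a_k = 0, 4, 4, -16/3, 10, -24, …
ICs: h(0) = 0, h′(0) = 4.

f: a_k = 4, 4, -2, 2, -5/2, 7/2, …
Substitute x→r, Dx→(1/r')Dx; clear ⇒ L₀.
Integrate: L := L₀·Dx.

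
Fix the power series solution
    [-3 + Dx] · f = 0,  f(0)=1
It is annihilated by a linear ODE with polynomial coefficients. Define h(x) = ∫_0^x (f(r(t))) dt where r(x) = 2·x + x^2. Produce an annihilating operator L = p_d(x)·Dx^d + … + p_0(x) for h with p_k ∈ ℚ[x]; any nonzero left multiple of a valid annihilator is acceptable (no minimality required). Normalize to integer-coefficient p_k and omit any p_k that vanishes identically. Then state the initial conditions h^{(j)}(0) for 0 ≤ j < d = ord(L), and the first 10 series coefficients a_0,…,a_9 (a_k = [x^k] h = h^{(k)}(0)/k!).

L = (-6 - 6·x)·Dx + Dx^2  (order 2).
h: a_k = 0, 1, 3, 7, 27/2, 45/2, 333/10, 3123/70, 15363/280, 17529/280, …
ICs: h(0) = 0, h′(0) = 1.

f: a_k = 1, 3, 9/2, 9/2, 27/8, 81/40, 81/80, 243/560, 729/4480, 243/4480, …
f∘r: x↦r, Dx↦Dx/r' in L_f ⇒ L₀.
h=∫h₀ ⇒ L = L₀·Dx.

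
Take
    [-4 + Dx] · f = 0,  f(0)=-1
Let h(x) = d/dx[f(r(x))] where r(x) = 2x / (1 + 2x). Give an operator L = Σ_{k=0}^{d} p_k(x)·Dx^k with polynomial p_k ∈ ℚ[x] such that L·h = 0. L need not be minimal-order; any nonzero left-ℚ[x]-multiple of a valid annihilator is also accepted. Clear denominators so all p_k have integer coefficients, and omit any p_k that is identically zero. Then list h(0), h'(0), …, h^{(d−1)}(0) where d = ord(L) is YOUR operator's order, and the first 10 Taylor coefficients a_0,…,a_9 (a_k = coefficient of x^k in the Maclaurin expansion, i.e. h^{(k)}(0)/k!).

f: a_k = -1, -4, -8, -32/3, -32/3, -128/15, -256/45, -1024/315, -512/315, -2048/2835, …
Change of var in L_f (x↦r) gives L₀.
Derive L from L₀ (diff closure).
L = (4 - 8·x) + (-1 - 4·x - 4·x^2)·Dx  (order 1).
h: a_k = -8, -32, 32, 256/3, -896/3, 5632/15, 8704/45, -647168/315, 1697792/315, -24240128/2835, …
ICs: h(0) = -8.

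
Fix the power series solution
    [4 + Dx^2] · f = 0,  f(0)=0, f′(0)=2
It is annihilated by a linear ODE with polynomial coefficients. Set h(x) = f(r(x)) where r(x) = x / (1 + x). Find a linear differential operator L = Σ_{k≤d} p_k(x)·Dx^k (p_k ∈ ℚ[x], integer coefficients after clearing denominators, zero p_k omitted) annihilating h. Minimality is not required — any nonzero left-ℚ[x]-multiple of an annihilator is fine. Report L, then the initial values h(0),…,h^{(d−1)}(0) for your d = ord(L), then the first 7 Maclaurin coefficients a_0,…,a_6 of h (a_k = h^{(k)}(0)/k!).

L = 4 + (2 + 6·x + 6·x^2 + 2·x^3)·Dx + (1 + 4·x + 6·x^2 + 4·x^3 + x^4)·Dx^2  (order 2).
h: a_k = 0, 2, -2, 2/3, 2, -86/15, 10, …
ICs: h(0) = 0, h′(0) = 2.

f: a_k = 0, 2, 0, -4/3, 0, 4/15, 0, …
f∘r: x↦r, Dx↦Dx/r' in L_f ⇒ L₀.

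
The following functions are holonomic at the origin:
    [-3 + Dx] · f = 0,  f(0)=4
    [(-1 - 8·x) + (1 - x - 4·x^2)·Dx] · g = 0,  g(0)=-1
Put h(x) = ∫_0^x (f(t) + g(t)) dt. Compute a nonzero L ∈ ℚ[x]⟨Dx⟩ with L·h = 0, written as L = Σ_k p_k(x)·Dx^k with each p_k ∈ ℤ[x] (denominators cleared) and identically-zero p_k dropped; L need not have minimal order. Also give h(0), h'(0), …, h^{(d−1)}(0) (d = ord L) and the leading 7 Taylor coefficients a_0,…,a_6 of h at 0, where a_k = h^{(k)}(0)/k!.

L = (21 + 9·x + 396·x^2 + 288·x^3)·Dx + (-1 - 42·x - 159·x^2 + 72·x^3 + 144·x^4)·Dx^2 + (-2 + 13·x + 9·x^2 - 56·x^3 - 48·x^4)·Dx^3  (order 3).
h: a_k = 0, 3, 11/2, 13/3, 9/4, -31/10, -569/60, …
ICs: h(0) = 0, h′(0) = 3, h′′(0) = 11.

f: a_k = 4, 12, 18, 18, 27/2, 81/10, 81/20, …
g: a_k = -1, -1, -5, -9, -29, -65, -181, …
L₀ := lclm(L_f,L_g); ord L₀ ≤ 1+1.
∫: right-multiply L₀ by Dx.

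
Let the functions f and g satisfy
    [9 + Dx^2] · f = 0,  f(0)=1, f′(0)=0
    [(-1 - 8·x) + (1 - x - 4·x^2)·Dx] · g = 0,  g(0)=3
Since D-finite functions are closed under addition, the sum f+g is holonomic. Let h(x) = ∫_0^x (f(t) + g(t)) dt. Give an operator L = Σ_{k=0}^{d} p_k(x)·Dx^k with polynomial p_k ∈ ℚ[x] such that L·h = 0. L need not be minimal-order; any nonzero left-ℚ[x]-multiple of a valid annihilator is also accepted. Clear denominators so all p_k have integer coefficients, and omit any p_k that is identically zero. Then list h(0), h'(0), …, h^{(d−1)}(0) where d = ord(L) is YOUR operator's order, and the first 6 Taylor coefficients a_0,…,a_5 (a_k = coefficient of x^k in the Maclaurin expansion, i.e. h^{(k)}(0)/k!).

f: a_k = 1, 0, -9/2, 0, 27/8, 0, …
g: a_k = 3, 3, 15, 27, 87, 195, …
L₀ := lclm(L_f,L_g); ord L₀ ≤ 2+1.
∫: right-multiply L₀ by Dx.
L = (-567 - 4806·x - 3321·x^2 - 9936·x^3 - 6480·x^4 - 10368·x^5)·Dx + (171 - 117·x - 441·x^2 + 135·x^3 - 540·x^4 - 3888·x^5 - 5184·x^6)·Dx^2 + (-63 - 534·x - 369·x^2 - 1104·x^3 - 720·x^4 - 1152·x^5)·Dx^3 + (19 - 13·x - 49·x^2 + 15·x^3 - 60·x^4 - 432·x^5 - 576·x^6)·Dx^4  (order 4).
h: a_k = 0, 4, 3/2, 7/2, 27/4, 723/40, …
ICs: h(0) = 0, h′(0) = 4, h′′(0) = 3, h′′′(0) = 21.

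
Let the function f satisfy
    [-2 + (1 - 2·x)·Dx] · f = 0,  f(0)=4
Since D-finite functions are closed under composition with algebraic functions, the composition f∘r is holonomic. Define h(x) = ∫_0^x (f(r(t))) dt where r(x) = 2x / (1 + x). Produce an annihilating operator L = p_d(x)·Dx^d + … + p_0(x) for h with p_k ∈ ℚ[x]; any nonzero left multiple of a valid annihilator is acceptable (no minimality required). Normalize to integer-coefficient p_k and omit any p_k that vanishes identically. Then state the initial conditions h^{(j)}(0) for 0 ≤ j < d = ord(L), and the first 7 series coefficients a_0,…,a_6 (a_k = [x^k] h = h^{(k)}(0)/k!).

f: a_k = 4, 8, 16, 32, 64, 128, 256, …
L₀ from L_f via x↦r, Dx↦r'^{-1}Dx.
h=∫h₀ ⇒ L = L₀·Dx.
L = 4·Dx + (-1 + 2·x + 3·x^2)·Dx^2  (order 2).
h: a_k = 0, 4, 8, 16, 36, 432/5, 216, …
ICs: h(0) = 0, h′(0) = 4.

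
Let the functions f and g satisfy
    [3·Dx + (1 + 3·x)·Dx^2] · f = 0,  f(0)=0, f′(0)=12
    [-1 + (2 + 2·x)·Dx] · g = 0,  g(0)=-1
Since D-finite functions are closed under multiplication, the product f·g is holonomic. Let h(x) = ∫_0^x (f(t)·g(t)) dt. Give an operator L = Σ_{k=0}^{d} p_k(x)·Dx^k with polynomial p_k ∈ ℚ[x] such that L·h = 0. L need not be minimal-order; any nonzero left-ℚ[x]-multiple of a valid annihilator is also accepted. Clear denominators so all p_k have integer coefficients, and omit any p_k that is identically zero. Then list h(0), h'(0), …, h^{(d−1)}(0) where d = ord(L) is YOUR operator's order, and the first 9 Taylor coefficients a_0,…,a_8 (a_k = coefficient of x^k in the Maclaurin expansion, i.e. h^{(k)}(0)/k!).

L = (-3 + 3·x)·Dx + (8 + 8·x)·Dx^2 + (4 + 20·x + 28·x^2 + 12·x^3)·Dx^3  (order 3).
h: a_k = 0, 0, -6, 4, -51/8, 12, -7883/320, 60063/1120, -8737857/71680, …
ICs: h(0) = 0, h′(0) = 0, h′′(0) = -12.

f: a_k = 0, 12, -18, 36, -81, 972/5, -486, 8748/7, -6561/2, …
g: a_k = -1, -1/2, 1/8, -1/16, 5/128, -7/256, 21/1024, -33/2048, 429/32768, …
f·g: L₀ = L_f ⊗_s L_g, ord ≤ 2·1.
Integrate: L := L₀·Dx.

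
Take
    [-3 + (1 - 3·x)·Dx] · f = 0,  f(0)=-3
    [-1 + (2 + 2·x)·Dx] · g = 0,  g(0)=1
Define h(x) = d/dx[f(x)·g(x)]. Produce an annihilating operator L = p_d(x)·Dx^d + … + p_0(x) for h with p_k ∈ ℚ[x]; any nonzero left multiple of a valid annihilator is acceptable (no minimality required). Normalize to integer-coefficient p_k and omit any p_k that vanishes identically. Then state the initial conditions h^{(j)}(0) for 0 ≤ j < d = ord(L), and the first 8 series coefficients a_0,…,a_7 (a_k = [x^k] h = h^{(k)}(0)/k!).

f: a_k = -3, -9, -27, -81, -243, -729, -2187, -6561, …
g: a_k = 1, 1/2, -1/8, 1/16, -5/128, 7/256, -21/1024, 33/2048, …
L₀ := L_f ⊗_s L_g (sym. prod.), ord ≤ 1.
Differentiate: ansatz ord ≤ ord L₀ ⇒ L.
L = (83 + 126·x + 27·x^2) + (-14 + 22·x + 54·x^2 + 18·x^3)·Dx  (order 1).
h: a_k = -21/2, -249/4, -4491/16, -35913/32, -1077495/256, -7757775/512, -108609543/2048, -744749865/4096, …
ICs: h(0) = -21/2.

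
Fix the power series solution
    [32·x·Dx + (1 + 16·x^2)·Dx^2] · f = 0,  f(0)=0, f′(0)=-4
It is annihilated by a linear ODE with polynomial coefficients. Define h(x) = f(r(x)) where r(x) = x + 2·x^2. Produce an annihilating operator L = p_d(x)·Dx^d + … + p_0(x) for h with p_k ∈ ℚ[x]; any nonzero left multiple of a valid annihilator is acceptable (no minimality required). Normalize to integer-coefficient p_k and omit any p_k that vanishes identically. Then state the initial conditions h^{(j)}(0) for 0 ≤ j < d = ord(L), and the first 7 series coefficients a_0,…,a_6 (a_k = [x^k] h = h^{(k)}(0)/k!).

L = (-4 + 32·x + 256·x^2 + 768·x^3 + 768·x^4)·Dx + (1 + 4·x + 16·x^2 + 128·x^3 + 320·x^4 + 256·x^5)·Dx^2  (order 2).
h: a_k = 0, -4, -8, 64/3, 128, 256/5, -5632/3, …
ICs: h(0) = 0, h′(0) = -4.

f: a_k = 0, -4, 0, 64/3, 0, -1024/5, 0, …
h₀=f(r): pull back L_f along r ⇒ L₀.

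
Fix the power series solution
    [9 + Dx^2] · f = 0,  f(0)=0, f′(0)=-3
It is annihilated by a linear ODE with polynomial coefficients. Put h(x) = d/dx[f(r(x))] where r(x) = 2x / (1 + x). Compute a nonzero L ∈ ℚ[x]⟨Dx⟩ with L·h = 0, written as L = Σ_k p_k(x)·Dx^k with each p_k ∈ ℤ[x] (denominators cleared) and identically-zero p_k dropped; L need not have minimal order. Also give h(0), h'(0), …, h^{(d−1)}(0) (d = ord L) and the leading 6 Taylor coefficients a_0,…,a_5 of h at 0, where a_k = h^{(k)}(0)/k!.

f: a_k = 0, -3, 0, 9/2, 0, -81/40, …
Change of var in L_f (x↦r) gives L₀.
h=h₀': d/dx-closure on L₀ ⇒ L.
L = (42 + 12·x + 6·x^2) + (6 + 18·x + 18·x^2 + 6·x^3)·Dx + (1 + 4·x + 6·x^2 + 4·x^3 + x^4)·Dx^2  (order 2).
h: a_k = -6, 12, 90, -408, 726, -180, …
ICs: h(0) = -6, h′(0) = 12.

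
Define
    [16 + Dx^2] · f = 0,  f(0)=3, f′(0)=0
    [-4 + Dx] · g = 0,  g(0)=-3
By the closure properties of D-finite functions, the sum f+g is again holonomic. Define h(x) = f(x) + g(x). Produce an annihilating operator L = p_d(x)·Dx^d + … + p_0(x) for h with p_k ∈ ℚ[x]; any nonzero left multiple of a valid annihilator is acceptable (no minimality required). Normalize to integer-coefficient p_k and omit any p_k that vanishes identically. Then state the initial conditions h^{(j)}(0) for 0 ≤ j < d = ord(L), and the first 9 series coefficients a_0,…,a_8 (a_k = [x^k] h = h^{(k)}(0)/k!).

f: a_k = 3, 0, -24, 0, 32, 0, -256/15, 0, 512/105, …
g: a_k = -3, -12, -24, -32, -32, -128/5, -256/15, -1024/105, -512/105, …
h₀=f+g: left-lcm gives L₀, ord ≤ 3.
L = -64 + 16·Dx - 4·Dx^2 + Dx^3  (order 3).
h: a_k = 0, -12, -48, -32, 0, -128/5, -512/15, -1024/105, 0, …
ICs: h(0) = 0, h′(0) = -12, h′′(0) = -96.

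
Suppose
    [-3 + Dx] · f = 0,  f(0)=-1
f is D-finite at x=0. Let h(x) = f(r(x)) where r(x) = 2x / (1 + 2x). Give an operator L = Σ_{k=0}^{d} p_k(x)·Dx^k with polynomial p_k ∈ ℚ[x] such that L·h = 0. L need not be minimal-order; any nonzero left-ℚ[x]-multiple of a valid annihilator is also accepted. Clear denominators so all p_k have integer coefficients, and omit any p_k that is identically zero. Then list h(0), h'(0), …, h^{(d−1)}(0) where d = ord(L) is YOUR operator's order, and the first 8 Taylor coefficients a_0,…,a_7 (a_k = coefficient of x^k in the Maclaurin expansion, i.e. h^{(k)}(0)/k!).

L = -6 + (1 + 4·x + 4·x^2)·Dx  (order 1).
h: a_k = -1, -6, -6, 12, -6, -84/5, 276/5, -3288/35, …
ICs: h(0) = -1.

f: a_k = -1, -3, -9/2, -9/2, -27/8, -81/40, -81/80, -243/560, …
f∘r: x↦r, Dx↦Dx/r' in L_f ⇒ L₀.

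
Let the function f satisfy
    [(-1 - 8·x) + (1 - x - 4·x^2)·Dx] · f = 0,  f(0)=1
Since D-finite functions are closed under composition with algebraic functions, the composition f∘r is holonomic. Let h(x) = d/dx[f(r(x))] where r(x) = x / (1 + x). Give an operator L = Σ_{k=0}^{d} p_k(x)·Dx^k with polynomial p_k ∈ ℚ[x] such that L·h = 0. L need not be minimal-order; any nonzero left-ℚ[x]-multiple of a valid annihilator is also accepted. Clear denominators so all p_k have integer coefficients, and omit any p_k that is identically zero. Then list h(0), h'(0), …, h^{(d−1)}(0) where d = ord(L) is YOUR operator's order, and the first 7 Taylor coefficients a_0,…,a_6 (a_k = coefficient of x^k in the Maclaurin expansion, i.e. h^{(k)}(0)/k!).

f: a_k = 1, 1, 5, 9, 29, 65, 181, …
f∘r: x↦r, Dx↦Dx/r' in L_f ⇒ L₀.
h₀' ⇒ L via d/dx closure of L₀.
L = (8 + 24·x + 120·x^2 + 72·x^3) + (-1 - 11·x - 15·x^2 + 31·x^3 + 36·x^4)·Dx  (order 1).
h: a_k = 1, 8, 0, 64, -80, 480, -1008, …
ICs: h(0) = 1.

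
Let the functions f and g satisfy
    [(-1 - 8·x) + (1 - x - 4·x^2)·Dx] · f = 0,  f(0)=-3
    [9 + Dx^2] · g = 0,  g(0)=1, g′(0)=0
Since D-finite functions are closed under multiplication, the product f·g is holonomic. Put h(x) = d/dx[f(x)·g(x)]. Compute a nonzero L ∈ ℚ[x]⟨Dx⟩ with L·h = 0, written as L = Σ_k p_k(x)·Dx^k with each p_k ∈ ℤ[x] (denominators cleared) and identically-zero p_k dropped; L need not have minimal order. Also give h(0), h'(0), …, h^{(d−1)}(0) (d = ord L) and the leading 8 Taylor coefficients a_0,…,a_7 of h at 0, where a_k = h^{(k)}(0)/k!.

f: a_k = -3, -3, -15, -27, -87, -195, -543, -1323, …
g: a_k = 1, 0, -9/2, 0, 27/8, 0, -81/80, 0, …
h₀=f·g: eliminate ⇒ L₀, order ≤ 1·2.
h=h₀': d/dx-closure on L₀ ⇒ L.
L = (-33 - 162·x - 567·x^2 + 648·x^3 + 1296·x^4) + (6 + 66·x + 216·x^2 + 576·x^3)·Dx + (1 - 10·x - 31·x^2 + 72·x^3 + 144·x^4)·Dx^2  (order 2).
h: a_k = -3, -3, -81/2, -237/2, -3345/8, -47781/40, -298809/80, -5960307/560, …
ICs: h(0) = -3, h′(0) = -3.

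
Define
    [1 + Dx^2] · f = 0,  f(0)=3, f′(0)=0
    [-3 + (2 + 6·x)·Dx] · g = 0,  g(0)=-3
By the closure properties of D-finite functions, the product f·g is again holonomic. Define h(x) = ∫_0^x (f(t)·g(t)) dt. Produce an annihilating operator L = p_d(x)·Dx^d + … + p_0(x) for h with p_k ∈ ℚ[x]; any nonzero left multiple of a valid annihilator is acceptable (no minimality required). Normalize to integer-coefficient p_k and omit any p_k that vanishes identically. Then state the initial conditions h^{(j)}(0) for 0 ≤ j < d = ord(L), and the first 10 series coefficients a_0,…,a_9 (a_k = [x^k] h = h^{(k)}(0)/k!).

L = (31 + 24·x + 36·x^2)·Dx + (-12 - 36·x)·Dx^2 + (4 + 24·x + 36·x^2)·Dx^3  (order 3).
h: a_k = 0, -9, -27/4, 39/8, -135/64, 2949/640, -4503/512, 618229/35840, -2947803/81920, 810807791/10321920, …
ICs: h(0) = 0, h′(0) = -9, h′′(0) = -27/2.

f: a_k = 3, 0, -3/2, 0, 1/8, 0, -1/240, 0, 1/13440, 0, …
g: a_k = -3, -9/2, 27/8, -81/16, 1215/128, -5103/256, 45927/1024, -216513/2048, 8444007/32768, -42220035/65536, …
L₀ := L_f ⊗_s L_g (sym. prod.), ord ≤ 2.
h=∫h₀ ⇒ L = L₀·Dx.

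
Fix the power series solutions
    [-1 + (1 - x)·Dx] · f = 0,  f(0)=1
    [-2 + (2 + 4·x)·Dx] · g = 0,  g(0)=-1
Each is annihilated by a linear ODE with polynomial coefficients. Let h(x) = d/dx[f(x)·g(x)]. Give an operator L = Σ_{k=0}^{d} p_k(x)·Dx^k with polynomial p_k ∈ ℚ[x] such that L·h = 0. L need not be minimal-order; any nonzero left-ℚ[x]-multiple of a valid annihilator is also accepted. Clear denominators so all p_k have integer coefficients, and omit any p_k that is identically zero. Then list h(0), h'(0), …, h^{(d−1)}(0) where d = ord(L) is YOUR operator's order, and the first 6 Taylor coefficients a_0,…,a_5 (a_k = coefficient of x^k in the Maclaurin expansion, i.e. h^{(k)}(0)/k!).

f: a_k = 1, 1, 1, 1, 1, 1, …
g: a_k = -1, -1, 1/2, -1/2, 5/8, -7/8, …
h₀=f·g: eliminate ⇒ L₀, order ≤ 1·1.
h₀' ⇒ L via d/dx closure of L₀.
L = (3 + 12·x + 3·x^2) + (-2 - 3·x + 3·x^2 + 2·x^3)·Dx  (order 1).
h: a_k = -2, -3, -6, -11/2, -45/4, -45/8, …
ICs: h(0) = -2.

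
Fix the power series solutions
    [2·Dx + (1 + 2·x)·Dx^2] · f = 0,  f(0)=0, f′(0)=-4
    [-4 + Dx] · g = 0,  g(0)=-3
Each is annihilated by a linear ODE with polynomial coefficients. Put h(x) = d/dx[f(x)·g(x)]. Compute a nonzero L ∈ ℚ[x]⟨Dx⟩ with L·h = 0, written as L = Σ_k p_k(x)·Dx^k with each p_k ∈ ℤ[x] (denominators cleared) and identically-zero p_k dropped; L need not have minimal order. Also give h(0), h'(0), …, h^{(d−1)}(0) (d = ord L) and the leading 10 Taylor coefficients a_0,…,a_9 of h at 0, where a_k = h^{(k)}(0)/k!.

L = (16 + 64·x + 128·x^2) + (-8 - 40·x - 64·x^2)·Dx + (1 + 6·x + 8·x^2)·Dx^2  (order 2).
h: a_k = 12, 72, 192, 288, 352, 256, 4352/15, -512/15, 2816/7, -615424/945, …
ICs: h(0) = 12, h′(0) = 72.

f: a_k = 0, -4, 4, -16/3, 8, -64/5, 64/3, -256/7, 64, -1024/9, …
g: a_k = -3, -12, -24, -32, -32, -128/5, -256/15, -1024/105, -512/105, -2048/945, …
Product ⇒ symmetric product L₀, ord ≤ 2.
h=h₀': d/dx-closure on L₀ ⇒ L.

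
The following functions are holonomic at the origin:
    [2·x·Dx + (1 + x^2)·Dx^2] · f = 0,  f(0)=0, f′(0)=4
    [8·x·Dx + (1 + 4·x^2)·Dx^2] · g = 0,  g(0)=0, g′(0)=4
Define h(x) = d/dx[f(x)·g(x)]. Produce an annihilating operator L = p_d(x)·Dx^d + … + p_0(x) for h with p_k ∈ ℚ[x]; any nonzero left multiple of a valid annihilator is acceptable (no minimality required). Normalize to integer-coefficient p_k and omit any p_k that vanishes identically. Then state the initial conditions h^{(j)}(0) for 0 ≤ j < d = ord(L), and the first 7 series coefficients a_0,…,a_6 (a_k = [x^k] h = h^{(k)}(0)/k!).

f: a_k = 0, 4, 0, -4/3, 0, 4/5, 0, …
g: a_k = 0, 4, 0, -16/3, 0, 64/5, 0, …
h₀=f·g: eliminate ⇒ L₀, order ≤ 2·2.
Differentiate: ansatz ord ≤ ord L₀ ⇒ L.
L = (-96·x - 800·x^3 - 1024·x^5 + 640·x^7 + 1536·x^9) + (-20 - 412·x^2 - 1440·x^4 - 896·x^6 + 2240·x^8 + 2304·x^10)·Dx + (-40·x - 280·x^3 - 480·x^5 + 272·x^7 + 1280·x^9 + 768·x^11)·Dx^2 + (-1 - 10·x^2 - 29·x^4 + 116·x^8 + 160·x^10 + 64·x^12)·Dx^3  (order 3).
h: a_k = 0, 32, 0, -320/3, 0, 5536/15, 0, …
ICs: h(0) = 0, h′(0) = 32, h′′(0) = 0.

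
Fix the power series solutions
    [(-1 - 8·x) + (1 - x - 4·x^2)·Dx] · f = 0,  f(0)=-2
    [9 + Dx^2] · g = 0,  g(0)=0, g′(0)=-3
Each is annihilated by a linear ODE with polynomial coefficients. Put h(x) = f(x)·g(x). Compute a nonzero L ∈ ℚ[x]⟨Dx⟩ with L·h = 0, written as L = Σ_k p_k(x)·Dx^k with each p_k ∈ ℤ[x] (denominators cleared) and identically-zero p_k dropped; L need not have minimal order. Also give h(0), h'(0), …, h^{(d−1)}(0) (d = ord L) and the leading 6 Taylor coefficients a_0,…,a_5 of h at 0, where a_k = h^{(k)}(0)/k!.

f: a_k = -2, -2, -10, -18, -58, -130, …
g: a_k = 0, -3, 0, 9/2, 0, -81/40, …
h₀=f·g: eliminate ⇒ L₀, order ≤ 1·2.
L = (-1 + 9·x + 36·x^2) + (2 + 16·x)·Dx + (-1 + x + 4·x^2)·Dx^2  (order 2).
h: a_k = 0, 6, 6, 21, 45, 2661/20, …
ICs: h(0) = 0, h′(0) = 6.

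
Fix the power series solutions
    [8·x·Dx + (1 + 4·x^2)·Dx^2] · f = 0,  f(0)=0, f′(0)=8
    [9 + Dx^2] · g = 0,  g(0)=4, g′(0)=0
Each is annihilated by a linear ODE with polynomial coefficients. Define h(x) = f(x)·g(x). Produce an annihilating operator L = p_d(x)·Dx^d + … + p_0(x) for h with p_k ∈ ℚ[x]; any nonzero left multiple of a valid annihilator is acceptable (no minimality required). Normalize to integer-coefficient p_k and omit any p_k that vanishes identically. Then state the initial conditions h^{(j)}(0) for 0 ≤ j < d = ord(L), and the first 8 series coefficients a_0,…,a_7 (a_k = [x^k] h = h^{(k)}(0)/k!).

f: a_k = 0, 8, 0, -32/3, 0, 128/5, 0, -512/7, …
g: a_k = 4, 0, -18, 0, 27/2, 0, -81/20, 0, …
f·g: L₀ = L_f ⊗_s L_g, ord ≤ 2·2.
L = (2925 + 31536·x^2 + 95904·x^4 + 186624·x^6 + 186624·x^8) + (2448·x + 20160·x^3 + 62208·x^5 + 82944·x^7)·Dx + (442 + 5088·x^2 + 19008·x^4 + 41472·x^6 + 41472·x^8)·Dx^2 + (272·x + 2240·x^3 + 6912·x^5 + 9216·x^7)·Dx^3 + (13 + 176·x^2 + 928·x^4 + 2304·x^6 + 2304·x^8)·Dx^4  (order 4).
h: a_k = 0, 32, 0, -560/3, 0, 2012/5, 0, -32542/35, …
ICs: h(0) = 0, h′(0) = 32, h′′(0) = 0, h′′′(0) = -1120.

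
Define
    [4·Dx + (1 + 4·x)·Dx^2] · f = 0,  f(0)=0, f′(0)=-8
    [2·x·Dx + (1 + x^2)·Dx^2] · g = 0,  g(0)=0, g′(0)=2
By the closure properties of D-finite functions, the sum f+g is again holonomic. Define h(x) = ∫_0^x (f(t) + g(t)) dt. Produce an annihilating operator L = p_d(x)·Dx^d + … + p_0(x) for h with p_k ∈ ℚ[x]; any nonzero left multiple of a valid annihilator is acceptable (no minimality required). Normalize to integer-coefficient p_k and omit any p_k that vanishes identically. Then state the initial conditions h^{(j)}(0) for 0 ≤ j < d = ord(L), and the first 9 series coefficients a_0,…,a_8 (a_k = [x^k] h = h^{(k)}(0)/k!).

L = (-4 - 48·x + 12·x^2 + 16·x^3)·Dx^2 + (-17 - 8·x - 45·x^2 + 24·x^3 + 32·x^4)·Dx^3 + (-2 - 7·x + 4·x^2 + x^3 + 6·x^4 + 8·x^5)·Dx^4  (order 4).
h: a_k = 0, 0, -3, 16/3, -65/6, 128/5, -341/5, 4096/21, -16385/28, …
ICs: h(0) = 0, h′(0) = 0, h′′(0) = -6, h′′′(0) = 32.

f: a_k = 0, -8, 16, -128/3, 128, -2048/5, 4096/3, -32768/7, 16384, …
g: a_k = 0, 2, 0, -2/3, 0, 2/5, 0, -2/7, 0, …
h₀=f+g: left-lcm gives L₀, ord ≤ 4.
h=∫₀ˣh₀: take L = L₀·Dx.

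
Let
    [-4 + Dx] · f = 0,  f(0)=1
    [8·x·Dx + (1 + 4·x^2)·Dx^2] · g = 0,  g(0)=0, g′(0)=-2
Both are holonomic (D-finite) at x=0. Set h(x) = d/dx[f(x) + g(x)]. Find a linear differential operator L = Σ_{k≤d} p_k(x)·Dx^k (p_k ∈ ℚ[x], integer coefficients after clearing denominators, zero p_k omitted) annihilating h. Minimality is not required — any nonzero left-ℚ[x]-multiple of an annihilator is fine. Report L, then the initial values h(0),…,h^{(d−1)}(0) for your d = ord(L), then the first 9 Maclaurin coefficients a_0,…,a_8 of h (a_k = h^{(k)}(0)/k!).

f: a_k = 1, 4, 8, 32/3, 32/3, 128/15, 256/45, 1024/315, 512/315, …
g: a_k = 0, -2, 0, 8/3, 0, -32/5, 0, 128/7, 0, …
Weyl lclm of L_f,L_g ⇒ L₀ (ord ≤ 3).
h₀' ⇒ L via d/dx closure of L₀.
L = (8 - 32·x - 96·x^2 - 128·x^3) + (-6 - 8·x^2 - 64·x^4)·Dx + (1 + 2·x + 8·x^2 + 8·x^3 + 16·x^4)·Dx^2  (order 2).
h: a_k = 2, 16, 40, 128/3, 32/3, 512/15, 6784/45, 4096/315, -159232/315, …
ICs: h(0) = 2, h′(0) = 16.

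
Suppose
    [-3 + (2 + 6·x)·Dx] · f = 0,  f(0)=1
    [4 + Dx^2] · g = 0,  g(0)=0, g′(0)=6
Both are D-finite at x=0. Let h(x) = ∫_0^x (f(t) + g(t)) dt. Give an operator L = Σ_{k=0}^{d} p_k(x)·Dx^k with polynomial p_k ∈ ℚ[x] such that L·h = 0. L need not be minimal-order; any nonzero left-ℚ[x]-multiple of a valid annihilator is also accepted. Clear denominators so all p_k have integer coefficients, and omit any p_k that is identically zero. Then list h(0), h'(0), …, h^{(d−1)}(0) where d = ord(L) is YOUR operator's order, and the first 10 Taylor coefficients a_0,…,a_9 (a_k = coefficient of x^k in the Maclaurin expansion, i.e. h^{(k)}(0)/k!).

L = (-516 - 1152·x - 1728·x^2)·Dx + (56 + 936·x + 3456·x^2 + 3456·x^3)·Dx^2 + (-129 - 288·x - 432·x^2)·Dx^3 + (14 + 234·x + 864·x^2 + 864·x^3)·Dx^4  (order 4).
h: a_k = 0, 1, 15/4, -3/8, -37/64, -81/128, 9529/7680, -2187/1024, 7561571/1720320, -312741/32768, …
ICs: h(0) = 0, h′(0) = 1, h′′(0) = 15/2, h′′′(0) = -9/4.

f: a_k = 1, 3/2, -9/8, 27/16, -405/128, 1701/256, -15309/1024, 72171/2048, -2814669/32768, 14073345/65536, …
g: a_k = 0, 6, 0, -4, 0, 4/5, 0, -8/105, 0, 4/945, …
L₀ := lclm(L_f,L_g); ord L₀ ≤ 1+2.
h=∫h₀ ⇒ L = L₀·Dx.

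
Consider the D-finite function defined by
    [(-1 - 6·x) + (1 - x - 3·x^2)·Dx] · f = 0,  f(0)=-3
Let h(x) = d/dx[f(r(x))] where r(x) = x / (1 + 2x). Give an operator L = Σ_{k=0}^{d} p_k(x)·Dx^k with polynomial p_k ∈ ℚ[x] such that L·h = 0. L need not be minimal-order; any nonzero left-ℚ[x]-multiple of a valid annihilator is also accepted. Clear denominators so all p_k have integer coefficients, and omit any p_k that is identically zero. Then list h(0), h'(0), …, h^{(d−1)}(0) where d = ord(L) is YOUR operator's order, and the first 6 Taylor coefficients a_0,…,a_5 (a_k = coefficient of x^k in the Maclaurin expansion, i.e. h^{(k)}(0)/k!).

L = (4 + 6·x + 30·x^2 + 32·x^3) + (-1 - 13·x - 45·x^2 - 38·x^3 + 16·x^4)·Dx  (order 1).
h: a_k = -3, -12, 45, -204, 840, -3330, …
ICs: h(0) = -3.

f: a_k = -3, -3, -12, -21, -57, -120, …
f∘r: x↦r, Dx↦Dx/r' in L_f ⇒ L₀.
h=h₀': d/dx-closure on L₀ ⇒ L.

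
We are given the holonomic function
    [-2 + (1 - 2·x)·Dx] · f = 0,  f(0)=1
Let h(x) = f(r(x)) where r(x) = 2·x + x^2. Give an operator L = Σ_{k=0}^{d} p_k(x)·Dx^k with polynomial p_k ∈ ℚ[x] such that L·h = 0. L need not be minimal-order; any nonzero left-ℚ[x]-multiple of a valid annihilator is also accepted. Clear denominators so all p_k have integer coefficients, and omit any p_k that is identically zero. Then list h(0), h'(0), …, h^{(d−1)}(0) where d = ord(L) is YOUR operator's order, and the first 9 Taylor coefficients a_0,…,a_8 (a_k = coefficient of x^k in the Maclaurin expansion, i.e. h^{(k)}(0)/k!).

f: a_k = 1, 2, 4, 8, 16, 32, 64, 128, 256, …
h₀=f(r): pull back L_f along r ⇒ L₀.
L = (4 + 4·x) + (-1 + 4·x + 2·x^2)·Dx  (order 1).
h: a_k = 1, 4, 18, 80, 356, 1584, 7048, 31360, 139536, …
ICs: h(0) = 1.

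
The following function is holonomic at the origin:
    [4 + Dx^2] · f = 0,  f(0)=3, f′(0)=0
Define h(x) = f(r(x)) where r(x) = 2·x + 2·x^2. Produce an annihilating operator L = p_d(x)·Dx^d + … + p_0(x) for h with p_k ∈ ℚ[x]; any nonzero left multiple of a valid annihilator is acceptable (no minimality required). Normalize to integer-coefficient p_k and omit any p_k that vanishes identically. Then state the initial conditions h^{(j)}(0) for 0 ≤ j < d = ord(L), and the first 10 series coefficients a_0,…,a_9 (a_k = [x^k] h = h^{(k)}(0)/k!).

L = (16 + 96·x + 192·x^2 + 128·x^3) - 2·Dx + (1 + 2·x)·Dx^2  (order 2).
h: a_k = 3, 0, -24, -48, 8, 128, 2624/15, 128/5, -23008/105, -31744/105, …
ICs: h(0) = 3, h′(0) = 0.

f: a_k = 3, 0, -6, 0, 2, 0, -4/15, 0, 2/105, 0, …
h₀=f(r): pull back L_f along r ⇒ L₀.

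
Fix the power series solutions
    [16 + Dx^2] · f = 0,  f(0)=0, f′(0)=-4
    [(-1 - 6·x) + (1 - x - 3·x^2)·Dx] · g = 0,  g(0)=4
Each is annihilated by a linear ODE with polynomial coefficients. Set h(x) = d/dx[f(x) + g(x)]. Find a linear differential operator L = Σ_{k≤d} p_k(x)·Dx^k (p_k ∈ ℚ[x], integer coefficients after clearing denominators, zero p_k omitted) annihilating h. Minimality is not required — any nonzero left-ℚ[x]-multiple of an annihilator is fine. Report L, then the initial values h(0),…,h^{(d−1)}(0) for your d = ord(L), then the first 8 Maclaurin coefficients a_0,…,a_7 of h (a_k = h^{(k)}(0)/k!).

L = (4672 + 20416·x + 66304·x^2 + 32640·x^3 + 66240·x^4 + 62208·x^5 + 62208·x^6) + (-464 - 2352·x + 3792·x^2 + 6752·x^3 - 2400·x^4 + 5184·x^5 + 24192·x^6 + 20736·x^7)·Dx + (292 + 1276·x + 4144·x^2 + 2040·x^3 + 4140·x^4 + 3888·x^5 + 3888·x^6)·Dx^2 + (-29 - 147·x + 237·x^2 + 422·x^3 - 150·x^4 + 324·x^5 + 1512·x^6 + 1296·x^7)·Dx^3  (order 3).
h: a_k = 0, 32, 116, 304, 2272/3, 2328, 274444/45, 16256, …
ICs: h(0) = 0, h′(0) = 32, h′′(0) = 232.

f: a_k = 0, -4, 0, 32/3, 0, -128/15, 0, 1024/315, …
g: a_k = 4, 4, 16, 28, 76, 160, 388, 868, …
L₀ := lclm(L_f,L_g); ord L₀ ≤ 2+1.
h=h₀': d/dx-closure on L₀ ⇒ L.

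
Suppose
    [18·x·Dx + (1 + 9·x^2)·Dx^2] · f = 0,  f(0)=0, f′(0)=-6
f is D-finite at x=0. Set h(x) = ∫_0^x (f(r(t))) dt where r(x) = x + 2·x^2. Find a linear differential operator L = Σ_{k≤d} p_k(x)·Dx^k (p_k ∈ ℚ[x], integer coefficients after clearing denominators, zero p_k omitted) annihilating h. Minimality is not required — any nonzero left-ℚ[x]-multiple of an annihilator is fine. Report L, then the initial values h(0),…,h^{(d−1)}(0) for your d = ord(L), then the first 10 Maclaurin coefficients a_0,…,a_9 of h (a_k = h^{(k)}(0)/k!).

L = (-4 + 18·x + 144·x^2 + 432·x^3 + 432·x^4)·Dx^2 + (1 + 4·x + 9·x^2 + 72·x^3 + 180·x^4 + 144·x^5)·Dx^3  (order 3).
h: a_k = 0, 0, -3, -4, 9/2, 108/5, 99/5, -828/7, -11421/28, 108, …
ICs: h(0) = 0, h′(0) = 0, h′′(0) = -6.

f: a_k = 0, -6, 0, 18, 0, -486/5, 0, 4374/7, 0, -4374, …
Change of var in L_f (x↦r) gives L₀.
h=∫₀ˣh₀: take L = L₀·Dx.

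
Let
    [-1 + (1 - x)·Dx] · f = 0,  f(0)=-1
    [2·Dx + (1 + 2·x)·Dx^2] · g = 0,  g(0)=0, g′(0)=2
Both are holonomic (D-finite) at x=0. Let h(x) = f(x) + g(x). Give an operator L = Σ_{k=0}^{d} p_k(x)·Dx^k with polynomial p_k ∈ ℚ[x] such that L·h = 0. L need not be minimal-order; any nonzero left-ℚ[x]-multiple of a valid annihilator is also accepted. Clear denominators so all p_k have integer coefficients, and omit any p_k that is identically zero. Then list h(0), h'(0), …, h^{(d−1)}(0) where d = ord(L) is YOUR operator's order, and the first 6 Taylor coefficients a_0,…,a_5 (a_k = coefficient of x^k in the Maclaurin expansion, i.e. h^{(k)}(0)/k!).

f: a_k = -1, -1, -1, -1, -1, -1, …
g: a_k = 0, 2, -2, 8/3, -4, 32/5, …
L₀ := lclm(L_f,L_g); ord L₀ ≤ 1+2.
L = (14 + 4·x)·Dx + (-1 + 20·x + 8·x^2)·Dx^2 + (-2 - 3·x + 3·x^2 + 2·x^3)·Dx^3  (order 3).
h: a_k = -1, 1, -3, 5/3, -5, 27/5, …
ICs: h(0) = -1, h′(0) = 1, h′′(0) = -6.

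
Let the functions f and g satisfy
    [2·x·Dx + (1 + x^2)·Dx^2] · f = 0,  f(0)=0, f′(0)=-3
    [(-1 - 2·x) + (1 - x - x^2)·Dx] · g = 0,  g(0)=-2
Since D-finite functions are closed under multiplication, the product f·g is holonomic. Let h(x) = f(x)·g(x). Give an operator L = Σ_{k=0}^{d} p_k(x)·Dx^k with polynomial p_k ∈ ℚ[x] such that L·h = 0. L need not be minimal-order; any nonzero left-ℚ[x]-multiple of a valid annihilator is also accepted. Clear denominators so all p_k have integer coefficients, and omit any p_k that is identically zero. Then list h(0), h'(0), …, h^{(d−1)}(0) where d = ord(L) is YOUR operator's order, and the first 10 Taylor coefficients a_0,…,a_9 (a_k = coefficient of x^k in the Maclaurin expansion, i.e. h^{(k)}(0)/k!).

L = (2 + 2·x + 6·x^2) + (2 + 2·x + 4·x^2 + 6·x^3)·Dx + (-1 + x + x^3 + x^4)·Dx^2  (order 2).
h: a_k = 0, 6, 6, 10, 16, 136/5, 216/5, 2434/35, 3946/35, 3842/21, …
ICs: h(0) = 0, h′(0) = 6.

f: a_k = 0, -3, 0, 1, 0, -3/5, 0, 3/7, 0, -1/3, …
g: a_k = -2, -2, -4, -6, -10, -16, -26, -42, -68, -110, …
h₀=f·g: eliminate ⇒ L₀, order ≤ 2·1.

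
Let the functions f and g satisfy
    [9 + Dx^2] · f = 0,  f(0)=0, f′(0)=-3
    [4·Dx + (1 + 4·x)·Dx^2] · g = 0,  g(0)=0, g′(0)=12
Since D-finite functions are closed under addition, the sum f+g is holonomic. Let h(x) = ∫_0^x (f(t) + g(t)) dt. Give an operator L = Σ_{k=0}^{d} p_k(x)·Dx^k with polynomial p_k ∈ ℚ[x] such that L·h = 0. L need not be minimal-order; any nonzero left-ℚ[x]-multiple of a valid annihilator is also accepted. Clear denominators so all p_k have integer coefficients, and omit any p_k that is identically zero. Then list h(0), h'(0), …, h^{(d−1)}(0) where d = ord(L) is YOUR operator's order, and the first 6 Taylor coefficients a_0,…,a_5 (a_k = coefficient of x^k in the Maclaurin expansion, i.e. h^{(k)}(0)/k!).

L = (3780 + 2592·x + 5184·x^2)·Dx^2 + (369 + 2124·x + 3888·x^2 + 5184·x^3)·Dx^3 + (420 + 288·x + 576·x^2)·Dx^4 + (41 + 236·x + 432·x^2 + 576·x^3)·Dx^5  (order 5).
h: a_k = 0, 0, 9/2, -8, 137/8, -192/5, …
ICs: h(0) = 0, h′(0) = 0, h′′(0) = 9, h′′′(0) = -48, h′′′′(0) = 411.

f: a_k = 0, -3, 0, 9/2, 0, -81/40, …
g: a_k = 0, 12, -24, 64, -192, 3072/5, …
f+g: L₀ = lclm(L_f,L_g), ord ≤ 2+2.
h=∫h₀ ⇒ L = L₀·Dx.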